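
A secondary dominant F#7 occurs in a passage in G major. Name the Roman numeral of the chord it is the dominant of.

iii

The chord is a dominant seventh chord on F#.
A dominant resolves down a perfect fifth: F# → B. In G major, B is scale degree 3, i.e. iii.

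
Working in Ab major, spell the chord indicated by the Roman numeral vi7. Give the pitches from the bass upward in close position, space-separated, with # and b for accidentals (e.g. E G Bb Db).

In Ab major, the sixth degree is F, and the diatonic chord built there is a minor seventh chord.
Stacking thirds from F gives F-Ab-C-Eb.

F Ab C Eb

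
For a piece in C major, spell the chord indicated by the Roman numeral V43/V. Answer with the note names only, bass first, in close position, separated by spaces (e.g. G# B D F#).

A C D F#

V43/V is a secondary dominant — the dominant seventh of V. V in C major is G, so the applied chord's root is D, a perfect fifth above.
Building a dominant seventh chord on D gives D-F#-A-C.
With the 43 figure the chord is in second inversion; from the bass A upward in close position it reads A-C-D-F#.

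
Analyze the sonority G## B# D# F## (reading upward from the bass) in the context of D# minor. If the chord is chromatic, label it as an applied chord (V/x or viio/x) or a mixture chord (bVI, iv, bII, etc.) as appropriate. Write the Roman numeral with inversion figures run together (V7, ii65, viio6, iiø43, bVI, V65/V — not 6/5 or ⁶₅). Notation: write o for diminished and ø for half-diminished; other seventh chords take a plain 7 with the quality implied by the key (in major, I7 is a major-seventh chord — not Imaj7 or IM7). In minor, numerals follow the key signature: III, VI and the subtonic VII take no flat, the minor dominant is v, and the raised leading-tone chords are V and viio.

viiø7/V

The pitches G##-B#-D#-F## form a half-diminished seventh chord rooted on G##.
G## sits a half step below A# (V in D# minor); a diminished chord there is the applied leading-tone chord of V.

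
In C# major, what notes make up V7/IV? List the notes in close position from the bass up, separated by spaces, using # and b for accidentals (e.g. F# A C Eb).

V7/IV is a secondary dominant — the dominant seventh of IV. IV in C# major is F#, so the applied chord's root is C#, a perfect fifth above.
Building a dominant seventh chord on C# gives C#-E#-G#-B.

C# E# G# B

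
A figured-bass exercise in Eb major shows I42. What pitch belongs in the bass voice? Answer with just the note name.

I in Eb major has root Eb; the chord is Eb-G-Bb-D.
The figure 42 means third inversion — the seventh is in the bass.

D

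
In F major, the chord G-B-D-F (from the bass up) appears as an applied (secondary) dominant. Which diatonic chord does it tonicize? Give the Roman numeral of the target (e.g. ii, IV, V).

The chord is a dominant seventh chord on G.
A dominant resolves down a perfect fifth: G → C. In F major, C is scale degree 5, i.e. V.

V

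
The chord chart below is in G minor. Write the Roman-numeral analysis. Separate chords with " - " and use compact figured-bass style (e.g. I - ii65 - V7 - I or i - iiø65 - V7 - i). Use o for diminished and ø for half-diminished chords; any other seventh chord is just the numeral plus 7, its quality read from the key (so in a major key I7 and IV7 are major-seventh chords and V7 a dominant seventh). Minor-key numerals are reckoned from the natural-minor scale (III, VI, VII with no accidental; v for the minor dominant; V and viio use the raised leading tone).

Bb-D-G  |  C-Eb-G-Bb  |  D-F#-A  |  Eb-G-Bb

i6 - iv7 - V - VI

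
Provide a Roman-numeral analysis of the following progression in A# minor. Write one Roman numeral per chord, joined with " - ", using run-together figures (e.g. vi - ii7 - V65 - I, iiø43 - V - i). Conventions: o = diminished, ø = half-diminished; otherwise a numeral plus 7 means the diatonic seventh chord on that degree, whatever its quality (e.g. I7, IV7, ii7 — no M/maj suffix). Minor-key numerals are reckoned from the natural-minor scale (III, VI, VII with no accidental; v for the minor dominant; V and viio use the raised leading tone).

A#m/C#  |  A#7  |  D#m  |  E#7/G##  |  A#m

i6 - V7/iv - iv - V65 - i

A#m/C# has root A#, degree 1 in A# minor, so i6.
A#7: chromatic; A# is V of iv, so V7/iv.
D#m: minor triad on D# = scale degree 4 → iv.
E#7/G##: dominant seventh chord on E# = scale degree 5 → V65.
A#m: minor triad on A# = scale degree 1 → i.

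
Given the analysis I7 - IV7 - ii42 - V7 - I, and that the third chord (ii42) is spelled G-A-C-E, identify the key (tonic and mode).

G major

ii42 is given as G-A-C-E — a minor seventh chord with root A.
If A is scale degree 2 and the mode makes that degree carry a minor seventh chord, the tonic is G and the mode is major.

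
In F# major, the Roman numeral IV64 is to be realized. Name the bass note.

F#

IV in F# major has root B; the chord is B-D#-F#.
The figure 64 means second inversion — the fifth is in the bass.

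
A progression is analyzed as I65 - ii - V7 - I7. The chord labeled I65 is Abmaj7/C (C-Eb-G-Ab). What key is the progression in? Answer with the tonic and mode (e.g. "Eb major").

Ab major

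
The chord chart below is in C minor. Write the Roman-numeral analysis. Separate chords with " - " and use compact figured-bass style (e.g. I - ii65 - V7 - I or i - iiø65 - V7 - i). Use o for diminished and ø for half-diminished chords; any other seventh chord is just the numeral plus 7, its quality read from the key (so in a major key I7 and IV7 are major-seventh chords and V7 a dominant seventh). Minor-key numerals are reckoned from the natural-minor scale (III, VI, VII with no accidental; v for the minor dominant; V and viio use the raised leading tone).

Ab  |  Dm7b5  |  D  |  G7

VI - iiø7 - V/V - V7

Ab: major triad on Ab = scale degree 6 → VI.
Dm7b5: root D is the supertonic; half-diminished seventh chord there is iiø7.
D: chromatic; D is V of V, so V/V.
G7: root G is the dominant; dominant seventh chord there is V7.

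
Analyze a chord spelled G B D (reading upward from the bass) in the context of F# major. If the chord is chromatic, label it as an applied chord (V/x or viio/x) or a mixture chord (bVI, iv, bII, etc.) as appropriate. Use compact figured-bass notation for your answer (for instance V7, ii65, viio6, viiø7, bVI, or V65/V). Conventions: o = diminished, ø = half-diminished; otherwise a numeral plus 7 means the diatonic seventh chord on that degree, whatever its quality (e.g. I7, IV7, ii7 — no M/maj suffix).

bII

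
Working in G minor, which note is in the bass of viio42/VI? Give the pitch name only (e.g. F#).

Cb

The applied chord viio42/VI is rooted on D: D-F-Ab-Cb.
The figure 42 means third inversion — the seventh is in the bass.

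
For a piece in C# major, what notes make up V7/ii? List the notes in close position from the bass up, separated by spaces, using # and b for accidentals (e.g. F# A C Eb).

V7/ii is a secondary dominant — the dominant seventh of ii. ii in C# major is D#, so the applied chord's root is A#, a perfect fifth above.
Building a dominant seventh chord on A# gives A#-C##-E#-G#.

A# C## E# G#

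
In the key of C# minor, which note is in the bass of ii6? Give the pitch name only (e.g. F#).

ii in C# minor has root D#; the chord is D#-F#-A#.
The figure 6 means first inversion — the third is in the bass.

F#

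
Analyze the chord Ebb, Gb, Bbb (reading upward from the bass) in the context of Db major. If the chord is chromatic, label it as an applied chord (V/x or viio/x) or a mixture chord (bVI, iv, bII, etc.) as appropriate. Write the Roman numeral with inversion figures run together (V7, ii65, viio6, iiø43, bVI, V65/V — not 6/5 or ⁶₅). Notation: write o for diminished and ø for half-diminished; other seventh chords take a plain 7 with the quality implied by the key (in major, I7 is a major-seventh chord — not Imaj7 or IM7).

The pitches Ebb-Gb-Bbb form a major triad rooted on Ebb.
Ebb is the lowered second degree of Db major (diatonic 2 would be Eb). This is the Neapolitan chord — a major triad on the lowered second degree.

bII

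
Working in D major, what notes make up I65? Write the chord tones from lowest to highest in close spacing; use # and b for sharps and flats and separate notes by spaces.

The numeral's case and figure indicate a major seventh chord. In D major its root, the first degree, is D.
Stacking thirds from D gives D-F#-A-C#.
The figured bass 65 indicates first inversion, placing the third (F#) in the bass: F#-A-C#-D.

F# A C# D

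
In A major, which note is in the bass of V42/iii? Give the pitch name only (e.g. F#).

F#

The applied chord V42/iii is rooted on G#: G#-B#-D#-F#.
The figure 42 means third inversion — the seventh is in the bass.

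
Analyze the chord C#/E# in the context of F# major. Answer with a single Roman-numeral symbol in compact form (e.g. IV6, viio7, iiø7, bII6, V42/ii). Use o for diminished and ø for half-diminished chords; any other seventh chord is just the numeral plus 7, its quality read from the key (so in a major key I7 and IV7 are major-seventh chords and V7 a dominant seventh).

V6

Stacked in thirds the chord is C#-E#-G#: a major triad on C#.
In F# major, C# is the dominant; the diatonic major triad there is V.
With E# in the bass the chord is in first inversion, so the figured bass is 6.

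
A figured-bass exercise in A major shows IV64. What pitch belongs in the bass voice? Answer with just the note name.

IV in A major has root D; the chord is D-F#-A.
The figure 64 means second inversion — the fifth is in the bass.

A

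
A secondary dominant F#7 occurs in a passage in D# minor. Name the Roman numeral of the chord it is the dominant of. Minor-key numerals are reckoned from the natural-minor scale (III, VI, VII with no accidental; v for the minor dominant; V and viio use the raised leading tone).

The chord is a dominant seventh chord on F#.
A dominant resolves down a perfect fifth: F# → B. In D# minor, B is scale degree 6, i.e. VI.

VI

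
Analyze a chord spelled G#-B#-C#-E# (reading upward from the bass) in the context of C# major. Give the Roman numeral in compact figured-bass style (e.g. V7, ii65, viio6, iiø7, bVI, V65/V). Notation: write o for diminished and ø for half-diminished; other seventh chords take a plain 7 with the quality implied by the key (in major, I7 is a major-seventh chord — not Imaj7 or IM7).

I43

The pitches C#-E#-G#-B# form a major seventh chord rooted on C#.
C# is scale degree 1 in C# major, and a major seventh chord on that degree is written I7.
With G# in the bass the chord is in second inversion, so the figured bass is 43.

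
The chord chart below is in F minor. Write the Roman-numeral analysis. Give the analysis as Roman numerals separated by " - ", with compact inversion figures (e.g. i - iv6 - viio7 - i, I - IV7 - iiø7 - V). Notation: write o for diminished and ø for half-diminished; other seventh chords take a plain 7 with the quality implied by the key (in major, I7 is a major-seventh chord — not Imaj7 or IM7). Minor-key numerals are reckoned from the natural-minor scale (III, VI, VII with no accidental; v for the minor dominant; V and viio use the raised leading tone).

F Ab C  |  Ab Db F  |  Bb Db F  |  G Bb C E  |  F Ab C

i - VI64 - iv - V43 - i

F-Ab-C has root F, degree 1 in F minor, so i.
Ab-Db-F has root Db, degree 6 in F minor, so VI64.
Bb-Db-F: minor triad on Bb = scale degree 4 → iv.
G-Bb-C-E has root C, degree 5 in F minor, so V43.
F-Ab-C: minor triad on F = scale degree 1 → i.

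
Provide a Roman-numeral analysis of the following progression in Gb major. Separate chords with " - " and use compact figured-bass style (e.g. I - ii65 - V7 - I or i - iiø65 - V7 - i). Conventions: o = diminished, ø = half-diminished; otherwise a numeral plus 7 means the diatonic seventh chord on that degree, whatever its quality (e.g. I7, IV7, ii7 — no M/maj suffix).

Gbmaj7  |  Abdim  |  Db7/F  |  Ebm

Gbmaj7: root Gb is the tonic; major seventh chord there is I7.
Abdim: diminished triad on Ab — chromatic; iio (borrowed from the parallel minor).
Db7/F: root Db is the dominant; dominant seventh chord there is V65.
Ebm: root Eb is the submediant; minor triad there is vi.

I7 - iio - V65 - vi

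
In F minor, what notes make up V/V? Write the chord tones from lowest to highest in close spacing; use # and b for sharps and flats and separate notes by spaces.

G B D

The slash means an applied dominant: we want the dominant of V. In F minor, V is C major, and its dominant is built on G.
Building a major triad on G gives G-B-D.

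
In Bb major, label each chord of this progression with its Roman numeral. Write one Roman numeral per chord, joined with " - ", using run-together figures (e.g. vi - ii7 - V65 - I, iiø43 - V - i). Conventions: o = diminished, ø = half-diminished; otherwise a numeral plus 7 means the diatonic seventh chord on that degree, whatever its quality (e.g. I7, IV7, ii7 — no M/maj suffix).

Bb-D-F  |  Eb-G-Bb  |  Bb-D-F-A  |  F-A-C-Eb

Bb-D-F: major triad on Bb = scale degree 1 → I.
Eb-G-Bb: root Eb is the subdominant; major triad there is IV.
Bb-D-F-A: major seventh chord on Bb = scale degree 1 → I7.
F-A-C-Eb: root F is the dominant; dominant seventh chord there is V7.

I - IV - I7 - V7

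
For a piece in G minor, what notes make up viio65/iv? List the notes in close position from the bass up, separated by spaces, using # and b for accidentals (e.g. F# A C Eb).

viio65/iv is a secondary leading-tone chord. The target iv is C in G minor; the applied chord is rooted a semitone below, on B.
Building a fully diminished seventh chord on B gives B-D-F-Ab.
The figured bass 65 indicates first inversion, placing the third (D) in the bass: D-F-Ab-B.

D F Ab B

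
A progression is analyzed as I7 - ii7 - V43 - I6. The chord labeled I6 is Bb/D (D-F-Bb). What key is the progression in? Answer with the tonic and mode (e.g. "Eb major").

The anchor chord is a major triad on Bb, labeled I6.
If Bb is scale degree 1 and the mode makes that degree carry a major triad, the tonic is Bb and the mode is major.

Bb major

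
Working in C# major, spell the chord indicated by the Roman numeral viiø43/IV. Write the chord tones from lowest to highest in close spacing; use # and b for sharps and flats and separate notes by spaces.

viiø43/IV is a secondary leading-tone chord. The target IV is F# in C# major; the applied chord is rooted a semitone below, on E#.
Building a half-diminished seventh chord on E# gives E#-G#-B-D#.
The figured bass 43 indicates second inversion, placing the fifth (B) in the bass: B-D#-E#-G#.

B D# E# G#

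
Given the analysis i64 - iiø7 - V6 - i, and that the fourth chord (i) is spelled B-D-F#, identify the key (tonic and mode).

The chord Bm is a minor triad rooted on B; its label is i.
If B is scale degree 1 and the mode makes that degree carry a minor triad, the tonic is B and the mode is minor.

B minor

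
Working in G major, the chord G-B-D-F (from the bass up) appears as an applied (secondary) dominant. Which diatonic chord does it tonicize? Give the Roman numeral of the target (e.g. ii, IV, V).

IV

The chord is a dominant seventh chord on G.
A dominant resolves down a perfect fifth: G → C. In G major, C is scale degree 4, i.e. IV.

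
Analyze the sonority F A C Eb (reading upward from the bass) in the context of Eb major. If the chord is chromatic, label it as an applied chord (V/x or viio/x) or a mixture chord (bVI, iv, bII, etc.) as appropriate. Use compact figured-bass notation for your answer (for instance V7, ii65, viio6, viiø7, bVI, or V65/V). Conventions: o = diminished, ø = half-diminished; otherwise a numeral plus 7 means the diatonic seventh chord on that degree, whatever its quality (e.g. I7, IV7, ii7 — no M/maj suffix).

Stacked in thirds the chord is F-A-C-Eb: a dominant seventh chord on F.
F is not a diatonic chord root with this quality in Eb major, but it lies a perfect fifth above Bb (V), so the chord functions as an applied dominant of V.

V7/V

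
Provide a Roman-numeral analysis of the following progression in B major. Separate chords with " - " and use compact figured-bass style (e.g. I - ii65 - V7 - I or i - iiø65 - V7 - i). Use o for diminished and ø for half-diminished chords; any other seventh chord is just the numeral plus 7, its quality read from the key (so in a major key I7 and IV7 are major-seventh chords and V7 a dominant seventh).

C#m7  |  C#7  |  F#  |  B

C#m7: minor seventh chord on C# = scale degree 2 → ii7.
C#7 is the secondary dominant of V (dominant seventh chord on C#): V7/V.
F# has root F#, degree 5 in B major, so V.
B: root B is the tonic; major triad there is I.

ii7 - V7/V - V - I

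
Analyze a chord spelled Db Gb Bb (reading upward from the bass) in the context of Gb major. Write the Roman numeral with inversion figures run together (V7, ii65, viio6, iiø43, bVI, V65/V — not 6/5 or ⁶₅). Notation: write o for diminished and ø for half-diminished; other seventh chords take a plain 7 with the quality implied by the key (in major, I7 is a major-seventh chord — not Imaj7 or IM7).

I64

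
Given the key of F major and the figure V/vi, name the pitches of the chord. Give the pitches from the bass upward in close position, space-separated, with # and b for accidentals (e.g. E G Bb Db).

The slash means an applied dominant: we want the dominant of vi. In F major, vi is D minor, and its dominant is built on A.
Building a major triad on A gives A-C#-E.

A C# E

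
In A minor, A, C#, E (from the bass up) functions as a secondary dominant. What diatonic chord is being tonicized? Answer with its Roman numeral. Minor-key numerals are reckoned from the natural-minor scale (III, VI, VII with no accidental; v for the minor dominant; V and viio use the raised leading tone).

iv

The chord is a major triad on A.
A dominant resolves down a perfect fifth: A → D. In A minor, D is scale degree 4, i.e. iv.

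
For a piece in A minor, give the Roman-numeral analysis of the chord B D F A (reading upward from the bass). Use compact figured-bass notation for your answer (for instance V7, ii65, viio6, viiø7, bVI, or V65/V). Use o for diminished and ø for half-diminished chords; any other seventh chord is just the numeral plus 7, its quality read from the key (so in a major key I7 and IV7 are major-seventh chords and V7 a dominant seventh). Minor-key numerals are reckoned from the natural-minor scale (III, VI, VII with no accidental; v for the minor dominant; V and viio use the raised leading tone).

The pitches B-D-F-A form a half-diminished seventh chord rooted on B.
In A minor, B is the supertonic; the diatonic half-diminished seventh chord there is iiø7.

iiø7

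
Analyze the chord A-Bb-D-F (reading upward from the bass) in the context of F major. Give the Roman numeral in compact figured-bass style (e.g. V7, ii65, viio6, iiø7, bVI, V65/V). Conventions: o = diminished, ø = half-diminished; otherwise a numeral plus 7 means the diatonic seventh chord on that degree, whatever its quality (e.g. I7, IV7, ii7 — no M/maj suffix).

IV42

Stacked in thirds the chord is Bb-D-F-A: a major seventh chord on Bb.
In F major, Bb is the subdominant; the diatonic major seventh chord there is IV7.
With A in the bass the chord is in third inversion, so the figured bass is 42.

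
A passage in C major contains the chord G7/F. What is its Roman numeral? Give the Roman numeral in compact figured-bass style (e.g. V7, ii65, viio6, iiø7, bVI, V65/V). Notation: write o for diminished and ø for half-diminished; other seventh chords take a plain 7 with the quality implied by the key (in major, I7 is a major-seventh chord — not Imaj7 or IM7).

V42

The pitches G-B-D-F form a dominant seventh chord rooted on G.
G is scale degree 5 in C major, and a dominant seventh chord on that degree is written V7.
With F in the bass the chord is in third inversion, so the figured bass is 42.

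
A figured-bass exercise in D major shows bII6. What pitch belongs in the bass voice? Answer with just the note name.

G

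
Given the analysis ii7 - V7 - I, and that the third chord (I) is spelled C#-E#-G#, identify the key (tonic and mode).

C# major

The anchor chord is a major triad on C#, labeled I.
If C# is scale degree 1 and the mode makes that degree carry a major triad, the tonic is C# and the mode is major.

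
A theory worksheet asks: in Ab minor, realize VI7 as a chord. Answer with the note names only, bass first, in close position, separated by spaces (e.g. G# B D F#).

Fb Ab Cb Eb

In Ab minor, the submediant is Fb, and the diatonic chord built there is a major seventh chord.
Stacking thirds from Fb gives Fb-Ab-Cb-Eb.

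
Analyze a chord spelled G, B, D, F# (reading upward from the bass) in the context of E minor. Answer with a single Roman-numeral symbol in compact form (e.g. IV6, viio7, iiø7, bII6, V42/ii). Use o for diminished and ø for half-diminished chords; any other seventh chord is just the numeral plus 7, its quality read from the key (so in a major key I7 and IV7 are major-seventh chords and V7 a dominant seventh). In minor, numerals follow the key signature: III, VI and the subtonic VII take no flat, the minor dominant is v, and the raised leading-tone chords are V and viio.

III7

The pitches G-B-D-F# form a major seventh chord rooted on G.
In E minor, G is the mediant; the diatonic major seventh chord there is III7.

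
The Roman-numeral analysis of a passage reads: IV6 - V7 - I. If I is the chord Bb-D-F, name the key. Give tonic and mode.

I is given as Bb-D-F — a major triad with root Bb.
If Bb is scale degree 1 and the mode makes that degree carry a major triad, the tonic is Bb and the mode is major.

Bb major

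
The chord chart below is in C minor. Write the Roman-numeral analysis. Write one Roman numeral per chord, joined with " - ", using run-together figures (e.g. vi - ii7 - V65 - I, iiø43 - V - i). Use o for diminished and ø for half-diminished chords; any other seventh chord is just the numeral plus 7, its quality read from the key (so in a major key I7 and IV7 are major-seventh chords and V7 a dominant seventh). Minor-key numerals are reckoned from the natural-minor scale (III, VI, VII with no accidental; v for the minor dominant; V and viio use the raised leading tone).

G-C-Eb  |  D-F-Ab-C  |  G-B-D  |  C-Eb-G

G-C-Eb has root C, degree 1 in C minor, so i64.
D-F-Ab-C has root D, degree 2 in C minor, so iiø7.
G-B-D: major triad on G = scale degree 5 → V.
C-Eb-G: minor triad on C = scale degree 1 → i.

i64 - iiø7 - V - i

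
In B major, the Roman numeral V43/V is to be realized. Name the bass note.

G#

The applied chord V43/V is rooted on C#: C#-E#-G#-B.
The figure 43 means second inversion — the fifth is in the bass.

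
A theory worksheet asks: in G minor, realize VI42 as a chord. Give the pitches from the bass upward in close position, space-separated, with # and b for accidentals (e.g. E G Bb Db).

D Eb G Bb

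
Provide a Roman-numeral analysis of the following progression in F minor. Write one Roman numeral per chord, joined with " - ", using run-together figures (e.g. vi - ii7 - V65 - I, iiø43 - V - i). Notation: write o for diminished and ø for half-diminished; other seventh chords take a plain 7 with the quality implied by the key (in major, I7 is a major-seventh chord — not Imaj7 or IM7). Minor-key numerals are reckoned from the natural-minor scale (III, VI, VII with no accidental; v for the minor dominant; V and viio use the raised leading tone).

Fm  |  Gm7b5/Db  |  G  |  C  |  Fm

Fm has root F, degree 1 in F minor, so i.
Gm7b5/Db has root G, degree 2 in F minor, so iiø43.
G: chromatic; G is V of V, so V/V.
C: major triad on C = scale degree 5 → V.
Fm: minor triad on F = scale degree 1 → i.

i - iiø43 - V/V - V - i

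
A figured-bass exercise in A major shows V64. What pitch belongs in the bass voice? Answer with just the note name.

V in A major has root E; the chord is E-G#-B.
The figure 64 means second inversion — the fifth is in the bass.

B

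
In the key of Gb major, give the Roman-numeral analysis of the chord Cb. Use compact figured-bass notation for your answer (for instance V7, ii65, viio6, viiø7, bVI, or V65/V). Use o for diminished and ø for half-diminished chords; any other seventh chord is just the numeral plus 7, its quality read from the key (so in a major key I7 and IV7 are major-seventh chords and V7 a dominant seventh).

IV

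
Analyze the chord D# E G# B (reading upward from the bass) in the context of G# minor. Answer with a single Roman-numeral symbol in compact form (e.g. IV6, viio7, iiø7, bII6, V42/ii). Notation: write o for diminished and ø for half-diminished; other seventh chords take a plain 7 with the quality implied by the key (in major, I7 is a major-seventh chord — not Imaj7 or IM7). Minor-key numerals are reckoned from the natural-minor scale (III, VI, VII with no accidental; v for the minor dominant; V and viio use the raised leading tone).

VI42

The pitches E-G#-B-D# form a major seventh chord rooted on E.
E is scale degree 6 in G# minor, and a major seventh chord on that degree is written VI7.
With D# in the bass the chord is in third inversion, so the figured bass is 42.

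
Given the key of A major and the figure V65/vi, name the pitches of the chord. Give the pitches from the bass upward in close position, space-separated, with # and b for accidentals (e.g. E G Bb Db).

E# G# B C#

V65/vi is a secondary dominant — the dominant seventh of vi. vi in A major is F#, so the applied chord's root is C#, a perfect fifth above.
Building a dominant seventh chord on C# gives C#-E#-G#-B.
With the 65 figure the chord is in first inversion; from the bass E# upward in close position it reads E#-G#-B-C#.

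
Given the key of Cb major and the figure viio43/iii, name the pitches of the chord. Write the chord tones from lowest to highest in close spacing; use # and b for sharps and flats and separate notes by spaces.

Ab Cb D F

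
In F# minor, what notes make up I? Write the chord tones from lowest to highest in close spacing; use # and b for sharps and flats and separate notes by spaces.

F# A# C#

I is the major tonic (Picardy third), borrowed from the parallel major. In F# minor that root is F#.
So the chord is F#-A#-C#.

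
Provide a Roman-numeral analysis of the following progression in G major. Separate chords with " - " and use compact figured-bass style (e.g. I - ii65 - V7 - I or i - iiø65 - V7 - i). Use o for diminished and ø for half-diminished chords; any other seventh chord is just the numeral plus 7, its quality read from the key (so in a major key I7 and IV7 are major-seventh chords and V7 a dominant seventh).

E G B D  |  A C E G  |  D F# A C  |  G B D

vi7 - ii7 - V7 - I

E-G-B-D has root E, degree 6 in G major, so vi7.
A-C-E-G: minor seventh chord on A = scale degree 2 → ii7.
D-F#-A-C: root D is the dominant; dominant seventh chord there is V7.
G-B-D: major triad on G = scale degree 1 → I.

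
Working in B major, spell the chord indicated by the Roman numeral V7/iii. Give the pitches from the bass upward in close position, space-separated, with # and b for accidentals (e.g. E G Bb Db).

V7/iii is a secondary dominant — the dominant seventh of iii. iii in B major is D#, so the applied chord's root is A#, a perfect fifth above.
Building a dominant seventh chord on A# gives A#-C##-E#-G#.

A# C## E# G#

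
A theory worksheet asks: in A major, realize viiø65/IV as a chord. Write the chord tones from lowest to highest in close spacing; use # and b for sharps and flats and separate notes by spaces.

E G B C#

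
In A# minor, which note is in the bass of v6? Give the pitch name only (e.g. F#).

v in A# minor has root E#; the chord is E#-G#-B#.
The figure 6 means first inversion — the third is in the bass.

G#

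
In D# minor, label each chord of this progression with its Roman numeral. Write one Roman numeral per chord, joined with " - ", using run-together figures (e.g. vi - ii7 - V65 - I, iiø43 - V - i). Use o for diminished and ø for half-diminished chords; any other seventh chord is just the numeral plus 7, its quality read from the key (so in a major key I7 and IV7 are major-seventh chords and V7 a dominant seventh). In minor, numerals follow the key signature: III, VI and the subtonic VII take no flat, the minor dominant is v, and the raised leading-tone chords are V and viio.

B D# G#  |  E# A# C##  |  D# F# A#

B-D#-G#: root G# is the subdominant; minor triad there is iv6.
E#-A#-C##: root A# is the dominant; major triad there is V64.
D#-F#-A#: minor triad on D# = scale degree 1 → i.

iv6 - V64 - i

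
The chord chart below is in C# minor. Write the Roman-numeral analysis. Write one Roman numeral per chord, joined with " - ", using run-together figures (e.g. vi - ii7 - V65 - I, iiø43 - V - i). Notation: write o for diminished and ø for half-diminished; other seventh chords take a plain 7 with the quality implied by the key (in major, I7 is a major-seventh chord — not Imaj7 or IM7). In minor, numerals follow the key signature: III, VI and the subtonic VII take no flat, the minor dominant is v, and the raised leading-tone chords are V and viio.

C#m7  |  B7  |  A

i7 - VII7 - VI

C#m7: root C# is the tonic; minor seventh chord there is i7.
B7: root B is the subtonic; dominant seventh chord there is VII7.
A has root A, degree 6 in C# minor, so VI.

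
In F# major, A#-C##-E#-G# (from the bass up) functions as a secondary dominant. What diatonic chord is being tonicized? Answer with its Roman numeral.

vi

The chord is a dominant seventh chord on A#.
A dominant resolves down a perfect fifth: A# → D#. In F# major, D# is scale degree 6, i.e. vi.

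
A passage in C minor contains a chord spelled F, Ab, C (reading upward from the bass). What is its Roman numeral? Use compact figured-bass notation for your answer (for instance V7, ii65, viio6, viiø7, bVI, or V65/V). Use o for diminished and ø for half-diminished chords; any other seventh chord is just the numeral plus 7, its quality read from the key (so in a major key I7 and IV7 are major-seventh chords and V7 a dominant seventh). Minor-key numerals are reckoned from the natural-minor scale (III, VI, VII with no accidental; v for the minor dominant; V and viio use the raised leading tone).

The pitches F-Ab-C form a minor triad rooted on F.
F is scale degree 4 in C minor, and a minor triad on that degree is written iv.

iv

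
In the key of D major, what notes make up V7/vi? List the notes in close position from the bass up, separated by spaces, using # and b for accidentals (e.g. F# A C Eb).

F# A# C# E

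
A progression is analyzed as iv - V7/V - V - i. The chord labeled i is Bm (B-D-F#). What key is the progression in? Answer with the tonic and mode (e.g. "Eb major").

B minor

The anchor chord is a minor triad on B, labeled i.
If B is scale degree 1 and the mode makes that degree carry a minor triad, the tonic is B and the mode is minor.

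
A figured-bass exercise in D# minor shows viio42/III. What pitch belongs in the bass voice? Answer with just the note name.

D

The applied chord viio42/III is rooted on E#: E#-G#-B-D.
The figure 42 means third inversion — the seventh is in the bass.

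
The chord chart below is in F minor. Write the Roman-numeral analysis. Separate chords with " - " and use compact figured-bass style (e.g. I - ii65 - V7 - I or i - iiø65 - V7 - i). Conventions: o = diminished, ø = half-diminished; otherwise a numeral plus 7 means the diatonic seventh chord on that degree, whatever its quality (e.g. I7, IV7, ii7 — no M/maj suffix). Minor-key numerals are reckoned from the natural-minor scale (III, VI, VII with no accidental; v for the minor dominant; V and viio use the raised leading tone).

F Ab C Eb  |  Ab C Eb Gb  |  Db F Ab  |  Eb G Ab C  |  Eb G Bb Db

F-Ab-C-Eb has root F, degree 1 in F minor, so i7.
Ab-C-Eb-Gb is the secondary dominant of VI (dominant seventh chord on Ab): V7/VI.
Db-F-Ab: root Db is the submediant; major triad there is VI.
Eb-G-Ab-C has root Ab, degree 3 in F minor, so III43.
Eb-G-Bb-Db: dominant seventh chord on Eb = scale degree 7 → VII7.

i7 - V7/VI - VI - III43 - VII7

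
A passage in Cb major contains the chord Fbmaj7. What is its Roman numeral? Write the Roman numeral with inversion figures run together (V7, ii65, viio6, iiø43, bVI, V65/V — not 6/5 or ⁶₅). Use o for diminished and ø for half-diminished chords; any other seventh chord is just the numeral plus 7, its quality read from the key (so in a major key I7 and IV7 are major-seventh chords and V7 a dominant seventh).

Stacked in thirds the chord is Fb-Ab-Cb-Eb: a major seventh chord on Fb.
Fb is scale degree 4 in Cb major, and a major seventh chord on that degree is written IV7.

IV7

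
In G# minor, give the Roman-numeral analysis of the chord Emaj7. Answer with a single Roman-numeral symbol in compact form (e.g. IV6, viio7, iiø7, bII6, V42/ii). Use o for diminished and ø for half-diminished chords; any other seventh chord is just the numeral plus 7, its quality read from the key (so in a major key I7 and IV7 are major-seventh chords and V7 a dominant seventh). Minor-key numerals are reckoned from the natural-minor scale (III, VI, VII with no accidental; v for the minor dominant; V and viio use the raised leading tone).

VI7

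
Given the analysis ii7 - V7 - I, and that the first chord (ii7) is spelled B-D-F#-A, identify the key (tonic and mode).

The chord Bm7 is a minor seventh chord rooted on B; its label is ii7.
If B is scale degree 2 and the mode makes that degree carry a minor seventh chord, the tonic is A and the mode is major.

A major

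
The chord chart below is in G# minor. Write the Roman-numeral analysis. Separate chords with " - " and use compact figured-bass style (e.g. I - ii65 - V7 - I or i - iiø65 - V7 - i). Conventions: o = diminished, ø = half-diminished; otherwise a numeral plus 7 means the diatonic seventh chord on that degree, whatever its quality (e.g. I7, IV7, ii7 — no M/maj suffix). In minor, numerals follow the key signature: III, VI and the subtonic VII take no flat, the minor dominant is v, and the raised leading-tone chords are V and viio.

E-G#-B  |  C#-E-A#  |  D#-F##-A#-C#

VI - iio6 - V7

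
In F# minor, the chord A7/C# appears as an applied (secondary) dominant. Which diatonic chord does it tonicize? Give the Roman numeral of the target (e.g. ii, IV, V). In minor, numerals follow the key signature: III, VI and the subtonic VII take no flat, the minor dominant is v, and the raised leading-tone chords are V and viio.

VI

The chord is a dominant seventh chord on A.
A dominant resolves down a perfect fifth: A → D. In F# minor, D is scale degree 6, i.e. VI.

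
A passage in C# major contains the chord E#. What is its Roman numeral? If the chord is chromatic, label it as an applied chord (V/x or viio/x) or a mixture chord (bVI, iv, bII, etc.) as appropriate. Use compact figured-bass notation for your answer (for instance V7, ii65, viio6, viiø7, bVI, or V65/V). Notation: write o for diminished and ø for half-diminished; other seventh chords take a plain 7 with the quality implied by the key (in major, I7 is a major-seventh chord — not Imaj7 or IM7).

Stacked in thirds the chord is E#-G##-B#: a major triad on E#.
E# is not a diatonic chord root with this quality in C# major, but it lies a perfect fifth above A# (vi), so the chord functions as an applied dominant of vi.

V/vi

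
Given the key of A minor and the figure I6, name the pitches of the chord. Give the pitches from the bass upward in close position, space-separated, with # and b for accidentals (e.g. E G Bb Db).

C# E A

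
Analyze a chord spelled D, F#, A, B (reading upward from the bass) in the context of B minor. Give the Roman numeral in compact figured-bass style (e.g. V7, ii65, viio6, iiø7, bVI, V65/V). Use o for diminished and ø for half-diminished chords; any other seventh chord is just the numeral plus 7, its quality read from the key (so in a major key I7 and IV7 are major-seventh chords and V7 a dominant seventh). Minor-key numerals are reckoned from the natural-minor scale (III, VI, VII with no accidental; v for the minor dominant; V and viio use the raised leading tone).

The pitches B-D-F#-A form a minor seventh chord rooted on B.
B is scale degree 1 in B minor, and a minor seventh chord on that degree is written i7.
With D in the bass the chord is in first inversion, so the figured bass is 65.

i65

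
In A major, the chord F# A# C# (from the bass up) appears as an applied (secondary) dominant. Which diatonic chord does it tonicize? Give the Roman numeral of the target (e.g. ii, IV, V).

The chord is a major triad on F#.
A dominant resolves down a perfect fifth: F# → B. In A major, B is scale degree 2, i.e. ii.

ii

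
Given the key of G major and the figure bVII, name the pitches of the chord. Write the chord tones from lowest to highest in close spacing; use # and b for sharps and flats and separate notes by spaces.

bVII is a major triad on the lowered seventh degree (the subtonic), borrowed from the parallel minor. In G major that root is F.
So the chord is F-A-C, a major triad.

F A C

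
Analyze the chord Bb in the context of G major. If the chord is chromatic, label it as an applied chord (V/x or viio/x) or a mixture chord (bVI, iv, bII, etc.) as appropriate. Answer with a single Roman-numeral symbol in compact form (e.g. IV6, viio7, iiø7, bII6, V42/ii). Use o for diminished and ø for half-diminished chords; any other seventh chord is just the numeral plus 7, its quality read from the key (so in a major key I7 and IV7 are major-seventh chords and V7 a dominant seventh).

The pitches Bb-D-F form a major triad rooted on Bb.
Bb is the lowered third degree of G major (diatonic 3 would be B). This is a major triad on the lowered third degree, borrowed from the parallel minor.

bIII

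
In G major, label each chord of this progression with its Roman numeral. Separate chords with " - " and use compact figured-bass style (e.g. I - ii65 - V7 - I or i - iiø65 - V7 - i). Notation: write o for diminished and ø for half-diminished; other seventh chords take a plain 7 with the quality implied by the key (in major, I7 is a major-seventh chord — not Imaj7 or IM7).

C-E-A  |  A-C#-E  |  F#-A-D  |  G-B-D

C-E-A: minor triad on A = scale degree 2 → ii6.
A-C#-E is the secondary dominant of V (major triad on A): V/V.
F#-A-D: root D is the dominant; major triad there is V6.
G-B-D: major triad on G = scale degree 1 → I.

ii6 - V/V - V6 - I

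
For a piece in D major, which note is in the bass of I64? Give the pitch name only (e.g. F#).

A

I in D major has root D; the chord is D-F#-A.
The figure 64 means second inversion — the fifth is in the bass.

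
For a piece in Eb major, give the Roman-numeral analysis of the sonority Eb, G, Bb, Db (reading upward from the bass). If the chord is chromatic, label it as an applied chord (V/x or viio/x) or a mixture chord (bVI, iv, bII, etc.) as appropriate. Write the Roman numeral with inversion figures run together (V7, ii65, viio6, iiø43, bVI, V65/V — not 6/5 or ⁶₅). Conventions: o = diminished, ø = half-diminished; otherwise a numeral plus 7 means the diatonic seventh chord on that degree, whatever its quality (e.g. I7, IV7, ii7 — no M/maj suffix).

V7/IV

Stacked in thirds the chord is Eb-G-Bb-Db: a dominant seventh chord on Eb.
Eb is not a diatonic chord root with this quality in Eb major, but it lies a perfect fifth above Ab (IV), so the chord functions as an applied dominant of IV.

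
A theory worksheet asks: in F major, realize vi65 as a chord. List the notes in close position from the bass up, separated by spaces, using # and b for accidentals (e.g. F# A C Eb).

F A C D

In F major, scale degree 6 is D, and the diatonic chord built there is a minor seventh chord.
That chord is spelled D-F-A-C.
With the 65 figure the chord is in first inversion; from the bass F upward in close position it reads F-A-C-D.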